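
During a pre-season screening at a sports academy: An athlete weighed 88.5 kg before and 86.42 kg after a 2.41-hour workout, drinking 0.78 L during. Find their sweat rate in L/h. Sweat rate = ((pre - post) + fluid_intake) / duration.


Body mass change = 2.08 kg
Total sweat loss = 2.08 + 0.78 = 2.86 L
Rate = 2.86 / 2.41 = 1.187 L/h

1.187 L/h


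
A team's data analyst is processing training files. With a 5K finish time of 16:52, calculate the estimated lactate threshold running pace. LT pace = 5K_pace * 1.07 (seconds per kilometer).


Race duration = 1012 s for 5 km
Average pace = 1012 / 5 = 202.4 s/km
LT pace = 202.4 * 1.07
= 216.57 s/km

216.57 s/km


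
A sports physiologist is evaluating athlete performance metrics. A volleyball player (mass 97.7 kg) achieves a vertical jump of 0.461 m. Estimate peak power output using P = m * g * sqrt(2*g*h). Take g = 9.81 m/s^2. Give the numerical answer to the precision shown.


2 * g * h = 2 * 9.81 * 0.461 = 9.04482
sqrt(9.04482) = 3.007461 m/s
P = 97.7 * 9.81 * 3.007461 = 2882.46 W

2882.46 W


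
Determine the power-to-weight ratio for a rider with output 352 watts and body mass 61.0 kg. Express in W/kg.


P/W = 352 / 61.0 = 5.77 W/kg

5.77 W/kg


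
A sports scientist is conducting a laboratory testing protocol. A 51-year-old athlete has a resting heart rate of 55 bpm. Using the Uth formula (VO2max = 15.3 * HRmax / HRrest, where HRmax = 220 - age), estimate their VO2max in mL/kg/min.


HRmax = 220 - 51 = 169 bpm
Ratio = HRmax / HRrest = 169 / 55 = 3.0727
VO2max = 15.3 * 3.0727 = 47.01 mL/kg/min

47.01 mL/kg/min


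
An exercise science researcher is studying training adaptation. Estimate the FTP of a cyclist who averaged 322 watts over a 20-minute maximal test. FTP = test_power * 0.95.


FTP = 322 * 0.95 = 305.9 W

305.9 W


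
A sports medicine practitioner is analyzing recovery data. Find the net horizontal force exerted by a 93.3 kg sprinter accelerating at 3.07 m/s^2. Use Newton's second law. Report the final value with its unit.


Newton's second law: F = m * a
F = 93.3 * 3.07 = 286.43 N

286.43 N


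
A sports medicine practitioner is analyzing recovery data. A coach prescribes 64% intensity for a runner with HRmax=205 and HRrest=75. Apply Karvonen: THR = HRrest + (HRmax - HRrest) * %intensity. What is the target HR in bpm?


Heart rate reserve = 205 - 75 = 130
Intensity fraction = 64 / 100 = 0.64
THR = 75 + 130 * 0.64 = 158.2 bpm

158.2 bpm


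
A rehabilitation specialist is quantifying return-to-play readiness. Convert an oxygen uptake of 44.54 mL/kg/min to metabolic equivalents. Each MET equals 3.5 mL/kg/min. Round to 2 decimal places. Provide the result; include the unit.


One MET = 3.5 mL/kg/min
Number of METs = 44.54 / 3.5
= 12.73 METs

12.73 METs


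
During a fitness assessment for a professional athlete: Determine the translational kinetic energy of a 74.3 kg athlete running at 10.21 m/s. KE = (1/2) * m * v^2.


KE = 0.5 * m * v^2
= 0.5 * 74.3 * 10.21^2
= 0.5 * 74.3 * 104.2441
= 3872.67 J

3872.67 J


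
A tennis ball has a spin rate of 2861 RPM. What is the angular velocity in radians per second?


Convert RPM to rad/s: multiply by 2*pi and divide by 60
omega = 2861 * 2 * pi / 60
= 299.603 rad/s

299.603 rad/s


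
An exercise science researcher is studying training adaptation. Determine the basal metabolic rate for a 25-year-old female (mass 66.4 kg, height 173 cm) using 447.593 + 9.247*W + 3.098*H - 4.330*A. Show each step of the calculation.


BMR = 447.593 + 9.247*66.4 + 3.098*173 - 4.330*25
= 1489.3 kcal/day

1489.3 kcal/day


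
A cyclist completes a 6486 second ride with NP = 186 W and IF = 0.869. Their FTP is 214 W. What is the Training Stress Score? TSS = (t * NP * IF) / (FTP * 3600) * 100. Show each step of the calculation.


t * NP * IF = 6486 * 186 * 0.869 = 1048358.124
FTP * 3600 = 770400
TSS = (1048358.124 / 770400) * 100 = 136.08

136.08 TSS


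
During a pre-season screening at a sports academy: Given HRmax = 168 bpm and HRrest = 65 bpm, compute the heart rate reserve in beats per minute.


Heart rate reserve = maximum HR minus resting HR
HRR = 168 - 65 = 103 bpm

103 bpm


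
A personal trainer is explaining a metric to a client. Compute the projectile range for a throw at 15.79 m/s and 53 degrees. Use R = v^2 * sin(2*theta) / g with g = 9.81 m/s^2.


Two times the angle = 106 degrees
sin(106) = 0.961262
R = 249.3241 * 0.961262 / 9.81 = 24.431 m

24.431 m


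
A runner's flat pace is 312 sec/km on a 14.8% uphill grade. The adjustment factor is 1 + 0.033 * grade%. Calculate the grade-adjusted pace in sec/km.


Factor = 1 + 0.033 * 14.8 = 1.4884
Adjusted pace = 312 * 1.4884
= 464.38 sec/km

464.38 s/km


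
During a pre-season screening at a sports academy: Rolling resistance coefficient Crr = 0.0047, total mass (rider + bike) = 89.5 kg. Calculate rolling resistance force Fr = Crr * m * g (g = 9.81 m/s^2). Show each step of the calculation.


Fr = Crr * m * g
= 0.0047 * 89.5 * 9.81
= 4.127 N

4.127 N


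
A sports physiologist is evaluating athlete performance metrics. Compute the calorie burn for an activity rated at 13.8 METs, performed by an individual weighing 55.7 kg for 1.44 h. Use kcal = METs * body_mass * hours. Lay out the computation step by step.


Product of METs and mass = 13.8 * 55.7 = 768.66
Total kcal = 768.66 * 1.44 = 1106.87 kcal

1106.87 kcal


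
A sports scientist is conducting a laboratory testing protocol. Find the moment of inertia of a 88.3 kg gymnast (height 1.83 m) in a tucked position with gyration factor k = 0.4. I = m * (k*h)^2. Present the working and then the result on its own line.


Radius of gyration = 0.4 * 1.83 = 0.732 m
I = 88.3 * 0.732^2
= 88.3 * 0.535824
= 47.313 kg*m^2

47.313 kg*m^2


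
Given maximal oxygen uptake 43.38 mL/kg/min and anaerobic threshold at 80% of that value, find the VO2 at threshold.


Percentage as decimal = 0.8
VO2 at AT = 43.38 * 0.8 = 34.7 mL/kg/min

34.7 mL/kg/min


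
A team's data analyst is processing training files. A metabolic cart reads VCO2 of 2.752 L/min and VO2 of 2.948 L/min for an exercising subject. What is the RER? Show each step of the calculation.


RER = VCO2 / VO2 = 2.752 / 2.948 = 0.9335

0.9335


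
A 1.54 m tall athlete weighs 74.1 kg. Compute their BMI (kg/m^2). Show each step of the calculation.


height^2 = 2.3716 m^2
BMI = 74.1 / 2.3716 = 31.24 kg/m^2

31.24 kg/m^2


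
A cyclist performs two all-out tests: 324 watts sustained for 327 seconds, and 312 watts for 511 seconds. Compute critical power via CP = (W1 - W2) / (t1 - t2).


W1 = P1 * t1 = 324 * 327 = 105948 J
W2 = P2 * t2 = 312 * 511 = 159432 J
CP = (105948 - 159432) / (327 - 511)
= 290.67 W

290.67 W


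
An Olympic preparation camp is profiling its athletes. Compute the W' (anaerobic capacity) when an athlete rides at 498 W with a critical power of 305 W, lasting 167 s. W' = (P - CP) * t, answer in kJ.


Above-CP power = 193 W
Duration = 167 s
W' = 193 * 167 = 32231 J
Convert: 32231 / 1000 = 32.231 kJ

32.231 kJ


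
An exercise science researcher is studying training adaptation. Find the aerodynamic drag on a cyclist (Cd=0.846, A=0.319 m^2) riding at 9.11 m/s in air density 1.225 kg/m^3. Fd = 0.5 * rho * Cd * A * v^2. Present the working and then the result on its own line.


Fd = 0.5 * 1.225 * 0.846 * 0.319 * 9.11^2
= 0.5 * 1.225 * 0.846 * 0.319 * 82.9921
= 13.718 N

13.718 N


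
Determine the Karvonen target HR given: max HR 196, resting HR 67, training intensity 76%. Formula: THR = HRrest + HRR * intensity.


HRR = HRmax - HRrest = 196 - 67 = 129
THR = 67 + 129 * 0.76
= 165.04 bpm

165.04 bpm


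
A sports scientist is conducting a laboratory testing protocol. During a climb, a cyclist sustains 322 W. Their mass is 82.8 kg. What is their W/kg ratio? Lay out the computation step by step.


Power-to-weight = 322 W / 82.8 kg
= 3.889 W/kg

3.889 W/kg


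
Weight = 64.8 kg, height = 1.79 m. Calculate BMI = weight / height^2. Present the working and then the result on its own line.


height^2 = 1.79^2 = 3.2041
BMI = 64.8 / 3.2041 = 20.22 kg/m^2

20.22 kg/m^2


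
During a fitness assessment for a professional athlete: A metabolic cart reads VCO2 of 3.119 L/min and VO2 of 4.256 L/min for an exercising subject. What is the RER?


RER = VCO2 / VO2 = 3.119 / 4.256 = 0.7328

0.7328


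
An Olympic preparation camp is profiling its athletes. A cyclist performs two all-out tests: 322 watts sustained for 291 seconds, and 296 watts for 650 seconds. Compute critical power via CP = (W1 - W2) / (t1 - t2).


W1 = P1 * t1 = 322 * 291 = 93702 J
W2 = P2 * t2 = 296 * 650 = 192400 J
CP = (93702 - 192400) / (291 - 650)
= 274.92 W

274.92 W


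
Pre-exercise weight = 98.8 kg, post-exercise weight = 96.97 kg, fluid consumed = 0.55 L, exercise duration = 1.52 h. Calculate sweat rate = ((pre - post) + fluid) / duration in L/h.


Weight loss = 98.8 - 96.97 = 1.83 kg (approx L)
Total sweat = 1.83 + 0.55 = 2.38 L
Sweat rate = 2.38 / 1.52 = 1.566 L/h

1.566 L/h


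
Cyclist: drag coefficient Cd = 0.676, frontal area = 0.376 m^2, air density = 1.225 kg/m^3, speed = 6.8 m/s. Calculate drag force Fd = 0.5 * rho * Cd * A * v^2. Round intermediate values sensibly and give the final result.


v^2 = 6.8^2 = 46.24
Fd = 0.5 * 1.225 * 0.676 * 0.376 * 46.24
= 7.199 N

7.199 N


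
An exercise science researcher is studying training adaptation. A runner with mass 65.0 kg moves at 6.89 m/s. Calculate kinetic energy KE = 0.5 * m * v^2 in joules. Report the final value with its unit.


v^2 = 6.89^2 = 47.4721
KE = 0.5 * 65.0 * 47.4721
= 1542.84 J

1542.84 J


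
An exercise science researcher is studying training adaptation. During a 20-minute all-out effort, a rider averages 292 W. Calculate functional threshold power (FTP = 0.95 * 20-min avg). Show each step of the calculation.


FTP = 0.95 * 292
= 277.4 W

277.4 W


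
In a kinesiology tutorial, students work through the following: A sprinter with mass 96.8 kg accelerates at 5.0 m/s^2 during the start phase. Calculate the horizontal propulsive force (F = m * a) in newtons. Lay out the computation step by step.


F = m * a
= 96.8 * 5.0
= 484.0 N

484.0 N


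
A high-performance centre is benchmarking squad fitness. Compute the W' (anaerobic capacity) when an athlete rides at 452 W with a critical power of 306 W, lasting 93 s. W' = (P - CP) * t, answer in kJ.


Above-CP power = 146 W
Duration = 93 s
W' = 146 * 93 = 13578 J
Convert: 13578 / 1000 = 13.578 kJ

13.578 kJ


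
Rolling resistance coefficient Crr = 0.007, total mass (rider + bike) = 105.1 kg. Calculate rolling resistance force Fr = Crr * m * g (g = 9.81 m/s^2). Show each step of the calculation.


Fr = Crr * m * g
= 0.007 * 105.1 * 9.81
= 7.217 N

7.217 N


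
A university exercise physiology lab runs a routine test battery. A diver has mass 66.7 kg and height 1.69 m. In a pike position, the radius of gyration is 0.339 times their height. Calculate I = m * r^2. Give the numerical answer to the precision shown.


r = 0.339 * 1.69 = 0.57291 m
I = m * r^2 = 66.7 * 0.328226 = 21.893 kg*m^2

21.893 kg*m^2


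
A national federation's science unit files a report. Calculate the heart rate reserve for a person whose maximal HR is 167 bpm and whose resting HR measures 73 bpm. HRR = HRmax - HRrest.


HRmax = 167 bpm
HRrest = 73 bpm
HRR = 167 - 73 = 94 bpm

94 bpm


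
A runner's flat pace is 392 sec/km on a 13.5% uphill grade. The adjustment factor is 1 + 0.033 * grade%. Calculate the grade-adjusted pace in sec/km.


Factor = 1 + 0.033 * 13.5 = 1.4455
Adjusted pace = 392 * 1.4455
= 566.64 sec/km

566.64 s/km


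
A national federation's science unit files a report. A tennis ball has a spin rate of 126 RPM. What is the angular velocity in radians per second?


Convert RPM to rad/s: multiply by 2*pi and divide by 60
omega = 126 * 2 * pi / 60
= 13.195 rad/s

13.195 rad/s


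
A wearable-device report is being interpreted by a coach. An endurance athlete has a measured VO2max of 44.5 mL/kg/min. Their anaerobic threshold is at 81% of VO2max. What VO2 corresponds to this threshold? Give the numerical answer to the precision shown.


Anaerobic threshold VO2 = VO2max * 81%
= 44.5 * 0.81
= 36.05 mL/kg/min

36.05 mL/kg/min


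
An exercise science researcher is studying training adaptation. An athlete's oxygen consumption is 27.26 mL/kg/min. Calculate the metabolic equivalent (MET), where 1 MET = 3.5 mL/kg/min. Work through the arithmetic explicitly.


MET = VO2 / 3.5
= 27.26 / 3.5
= 7.79 METs

7.79 METs


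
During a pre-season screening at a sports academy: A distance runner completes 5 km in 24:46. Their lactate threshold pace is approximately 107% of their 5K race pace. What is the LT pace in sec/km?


Convert to seconds: 24 min 46 s = 1486 s
Pace per km = 1486 / 5 = 297.2 s/km
LT pace = 297.2 * 1.07 = 318.0 s/km

318.0 s/km


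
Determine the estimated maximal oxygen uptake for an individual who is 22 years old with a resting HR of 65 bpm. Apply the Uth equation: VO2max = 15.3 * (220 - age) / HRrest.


HRmax = 220 - 22 = 198
VO2max = 15.3 * (198 / 65)
= 15.3 * 3.0462
= 46.61 mL/kg/min

46.61 mL/kg/min


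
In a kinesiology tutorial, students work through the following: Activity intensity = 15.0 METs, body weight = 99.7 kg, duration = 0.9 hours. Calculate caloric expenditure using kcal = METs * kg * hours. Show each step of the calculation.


kcal = 15.0 * 99.7 * 0.9
= 1495.5 * 0.9
= 1345.95 kcal

1345.95 kcal


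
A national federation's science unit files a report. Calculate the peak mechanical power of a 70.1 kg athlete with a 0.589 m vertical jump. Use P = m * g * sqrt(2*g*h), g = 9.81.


First, sqrt(2gh) = sqrt(2 * 9.81 * 0.589)
= sqrt(11.55618) = 3.399438 m/s
Power = 70.1 * 9.81 * 3.399438 = 2337.73 W

2337.73 W


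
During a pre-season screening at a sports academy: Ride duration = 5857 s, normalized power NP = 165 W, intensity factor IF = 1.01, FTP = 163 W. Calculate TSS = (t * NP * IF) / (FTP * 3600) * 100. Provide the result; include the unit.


Numerator = 5857 * 165 * 1.01 = 976069.05
Denominator = 163 * 3600 = 586800
TSS = 976069.05 / 586800 * 100
= 166.34

166.34 TSS


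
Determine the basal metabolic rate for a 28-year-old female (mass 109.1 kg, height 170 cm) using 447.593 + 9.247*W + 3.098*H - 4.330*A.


BMR = 447.593 + 9.247*109.1 + 3.098*170 - 4.330*28
= 1861.86 kcal/day

1861.86 kcal/day


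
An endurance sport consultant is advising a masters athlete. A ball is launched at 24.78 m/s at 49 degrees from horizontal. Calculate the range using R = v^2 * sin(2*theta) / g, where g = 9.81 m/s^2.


sin(2 * 49) = sin(98) = 0.990268
v^2 = 24.78^2 = 614.0484
R = 614.0484 * 0.990268 / 9.81
= 61.985 m

61.985 m


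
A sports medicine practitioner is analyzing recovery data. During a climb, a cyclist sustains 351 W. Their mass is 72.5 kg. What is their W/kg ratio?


Power-to-weight = 351 W / 72.5 kg
= 4.841 W/kg

4.841 W/kg


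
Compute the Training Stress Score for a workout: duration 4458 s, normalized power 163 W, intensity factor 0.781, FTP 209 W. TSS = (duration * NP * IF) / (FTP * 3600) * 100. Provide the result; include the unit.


Product = 4458 * 163 * 0.781 = 567516.774
Base = 209 * 3600 = 752400
TSS = 567516.774 / 752400 * 100 = 75.43

75.43 TSS


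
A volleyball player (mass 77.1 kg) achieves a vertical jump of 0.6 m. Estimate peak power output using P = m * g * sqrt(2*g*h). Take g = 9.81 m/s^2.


2 * g * h = 2 * 9.81 * 0.6 = 11.772
sqrt(11.772) = 3.431035 m/s
P = 77.1 * 9.81 * 3.431035 = 2595.07 W

2595.07 W


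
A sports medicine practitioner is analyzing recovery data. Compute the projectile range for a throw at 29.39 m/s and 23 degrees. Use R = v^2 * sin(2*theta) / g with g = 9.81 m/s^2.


Two times the angle = 46 degrees
sin(46) = 0.71934
R = 863.7721 * 0.71934 / 9.81 = 63.338 m

63.338 m


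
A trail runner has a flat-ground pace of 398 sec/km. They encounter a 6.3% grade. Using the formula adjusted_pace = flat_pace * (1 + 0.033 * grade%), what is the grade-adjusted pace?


Grade factor = 1 + 0.033 * 6.3 = 1.2079
Adjusted = 398 * 1.2079 = 480.74 sec/km

480.74 s/km


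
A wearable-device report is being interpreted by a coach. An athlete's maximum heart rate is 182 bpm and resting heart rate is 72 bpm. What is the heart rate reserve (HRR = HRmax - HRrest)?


HRR = HRmax - HRrest
= 182 - 72
= 110 bpm

110 bpm


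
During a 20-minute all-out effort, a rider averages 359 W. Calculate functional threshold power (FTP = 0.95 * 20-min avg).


FTP = 0.95 * 359
= 341.05 W

341.05 W


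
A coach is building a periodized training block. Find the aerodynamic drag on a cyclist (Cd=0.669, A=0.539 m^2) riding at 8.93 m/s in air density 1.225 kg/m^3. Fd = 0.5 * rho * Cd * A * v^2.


Fd = 0.5 * 1.225 * 0.669 * 0.539 * 8.93^2
= 0.5 * 1.225 * 0.669 * 0.539 * 79.7449
= 17.613 N

17.613 N


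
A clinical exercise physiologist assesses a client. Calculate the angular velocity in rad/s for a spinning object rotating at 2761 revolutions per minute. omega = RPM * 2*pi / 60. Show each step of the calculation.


omega = RPM * 2*pi / 60
= 2761 * 6.28318531 / 60
= 289.131 rad/s

289.131 rad/s


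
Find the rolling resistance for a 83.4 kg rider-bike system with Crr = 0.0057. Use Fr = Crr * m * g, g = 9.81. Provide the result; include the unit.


m * g = 83.4 * 9.81 = 818.154 N
Fr = 0.0057 * 818.154 = 4.663 N

4.663 N


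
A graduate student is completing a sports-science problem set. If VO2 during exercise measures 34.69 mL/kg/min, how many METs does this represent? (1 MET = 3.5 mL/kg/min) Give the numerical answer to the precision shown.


METs = VO2 / 3.5 = 34.69 / 3.5 = 9.91

9.91 METs


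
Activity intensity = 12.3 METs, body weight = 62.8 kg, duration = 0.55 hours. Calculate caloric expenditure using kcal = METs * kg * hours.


kcal = 12.3 * 62.8 * 0.55
= 772.44 * 0.55
= 424.84 kcal

424.84 kcal


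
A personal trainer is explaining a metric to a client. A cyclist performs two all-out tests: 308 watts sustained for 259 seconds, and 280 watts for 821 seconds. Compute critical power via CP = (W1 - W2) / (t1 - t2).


W1 = P1 * t1 = 308 * 259 = 79772 J
W2 = P2 * t2 = 280 * 821 = 229880 J
CP = (79772 - 229880) / (259 - 821)
= 267.1 W

267.1 W


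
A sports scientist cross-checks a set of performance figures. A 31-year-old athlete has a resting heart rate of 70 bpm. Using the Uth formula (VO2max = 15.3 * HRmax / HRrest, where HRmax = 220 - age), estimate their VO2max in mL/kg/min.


HRmax = 220 - 31 = 189 bpm
Ratio = HRmax / HRrest = 189 / 70 = 2.7
VO2max = 15.3 * 2.7 = 41.31 mL/kg/min

41.31 mL/kg/min


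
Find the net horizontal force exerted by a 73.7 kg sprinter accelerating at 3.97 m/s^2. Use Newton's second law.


Newton's second law: F = m * a
F = 73.7 * 3.97 = 292.59 N

292.59 N


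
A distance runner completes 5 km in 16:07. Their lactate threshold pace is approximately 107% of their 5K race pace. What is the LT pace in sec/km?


Convert to seconds: 16 min 7 s = 967 s
Pace per km = 967 / 5 = 193.4 s/km
LT pace = 193.4 * 1.07 = 206.94 s/km

206.94 s/km


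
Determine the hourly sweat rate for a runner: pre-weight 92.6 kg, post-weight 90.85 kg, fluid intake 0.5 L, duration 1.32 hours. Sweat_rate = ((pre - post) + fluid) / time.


Mass lost = 92.6 - 90.85 = 1.75 kg
Add fluid consumed: 1.75 + 0.5 = 2.25 L total sweat
Sweat rate = 2.25 / 1.32 = 1.705 L/h

1.705 L/h


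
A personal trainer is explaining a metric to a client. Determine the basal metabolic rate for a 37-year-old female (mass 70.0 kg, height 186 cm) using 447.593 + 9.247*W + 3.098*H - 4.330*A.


BMR = 447.593 + 9.247*70.0 + 3.098*186 - 4.330*37
= 1510.9 kcal/day

1510.9 kcal/day


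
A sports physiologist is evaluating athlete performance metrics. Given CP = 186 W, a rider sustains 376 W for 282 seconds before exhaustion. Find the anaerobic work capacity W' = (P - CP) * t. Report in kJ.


Excess power = 376 - 186 = 190 W
Work above CP = 190 * 282 = 53580 J
W' = 53.58 kJ

53.58 kJ


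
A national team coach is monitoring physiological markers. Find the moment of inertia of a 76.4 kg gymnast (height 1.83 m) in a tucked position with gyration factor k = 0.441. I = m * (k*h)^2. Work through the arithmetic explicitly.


Radius of gyration = 0.441 * 1.83 = 0.80703 m
I = 76.4 * 0.80703^2
= 76.4 * 0.651297
= 49.759 kg*m^2

49.759 kg*m^2


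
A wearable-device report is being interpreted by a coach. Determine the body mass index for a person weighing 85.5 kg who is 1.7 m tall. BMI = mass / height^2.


BMI = mass / height^2
= 85.5 / 1.7^2
= 85.5 / 2.89
= 29.58 kg/m^2

29.58 kg/m^2


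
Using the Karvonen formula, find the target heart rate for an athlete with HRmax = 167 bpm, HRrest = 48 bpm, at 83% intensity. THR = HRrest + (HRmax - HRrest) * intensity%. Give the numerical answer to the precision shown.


HRR = 167 - 48 = 119
THR = 48 + 119 * 0.83
= 48 + 98.77
= 146.77 bpm

146.77 bpm


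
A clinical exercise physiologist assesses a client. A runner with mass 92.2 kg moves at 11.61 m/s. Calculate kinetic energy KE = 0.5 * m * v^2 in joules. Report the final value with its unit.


v^2 = 11.61^2 = 134.7921
KE = 0.5 * 92.2 * 134.7921
= 6213.92 J

6213.92 J


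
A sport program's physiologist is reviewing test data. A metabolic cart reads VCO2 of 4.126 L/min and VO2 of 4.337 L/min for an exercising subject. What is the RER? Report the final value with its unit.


RER = VCO2 / VO2 = 4.126 / 4.337 = 0.9513

0.9513


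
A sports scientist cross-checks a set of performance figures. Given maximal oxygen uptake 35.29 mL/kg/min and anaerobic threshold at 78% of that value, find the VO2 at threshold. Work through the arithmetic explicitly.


Percentage as decimal = 0.78
VO2 at AT = 35.29 * 0.78 = 27.53 mL/kg/min

27.53 mL/kg/min


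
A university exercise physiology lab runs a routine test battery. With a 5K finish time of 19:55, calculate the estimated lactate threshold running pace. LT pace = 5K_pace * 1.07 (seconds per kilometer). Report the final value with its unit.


Race duration = 1195 s for 5 km
Average pace = 1195 / 5 = 239.0 s/km
LT pace = 239.0 * 1.07
= 255.73 s/km

255.73 s/km


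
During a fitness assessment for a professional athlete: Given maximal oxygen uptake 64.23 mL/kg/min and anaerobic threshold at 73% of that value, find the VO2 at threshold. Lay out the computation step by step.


Percentage as decimal = 0.73
VO2 at AT = 64.23 * 0.73 = 46.89 mL/kg/min

46.89 mL/kg/min


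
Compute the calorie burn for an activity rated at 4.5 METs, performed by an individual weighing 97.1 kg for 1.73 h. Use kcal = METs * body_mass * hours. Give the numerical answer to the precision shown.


Product of METs and mass = 4.5 * 97.1 = 436.95
Total kcal = 436.95 * 1.73 = 755.92 kcal

755.92 kcal


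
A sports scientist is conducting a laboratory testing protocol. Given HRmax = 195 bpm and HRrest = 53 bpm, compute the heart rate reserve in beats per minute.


Heart rate reserve = maximum HR minus resting HR
HRR = 195 - 53 = 142 bpm

142 bpm


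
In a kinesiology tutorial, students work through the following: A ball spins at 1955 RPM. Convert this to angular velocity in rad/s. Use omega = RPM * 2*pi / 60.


omega = 1955 * 2 * pi / 60
= 1955 * 6.28318531 / 60
= 12283.627 / 60
= 204.727 rad/s

204.727 rad/s


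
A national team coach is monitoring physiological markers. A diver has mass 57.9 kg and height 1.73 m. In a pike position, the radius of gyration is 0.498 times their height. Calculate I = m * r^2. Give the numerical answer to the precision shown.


r = 0.498 * 1.73 = 0.86154 m
I = m * r^2 = 57.9 * 0.742251 = 42.976 kg*m^2

42.976 kg*m^2


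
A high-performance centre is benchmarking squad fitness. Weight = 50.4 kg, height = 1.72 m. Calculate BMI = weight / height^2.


height^2 = 1.72^2 = 2.9584
BMI = 50.4 / 2.9584 = 17.04 kg/m^2

17.04 kg/m^2


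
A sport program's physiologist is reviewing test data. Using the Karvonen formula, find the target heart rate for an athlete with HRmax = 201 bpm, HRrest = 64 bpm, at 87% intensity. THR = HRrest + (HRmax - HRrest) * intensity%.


HRR = 201 - 64 = 137
THR = 64 + 137 * 0.87
= 64 + 119.19
= 183.19 bpm

183.19 bpm


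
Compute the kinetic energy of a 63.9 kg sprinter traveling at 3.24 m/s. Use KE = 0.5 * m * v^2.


Velocity squared = 10.4976
KE = 0.5 * 63.9 * 10.4976 = 335.4 J

335.4 J


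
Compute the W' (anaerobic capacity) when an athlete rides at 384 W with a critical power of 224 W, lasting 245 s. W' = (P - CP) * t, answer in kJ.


Above-CP power = 160 W
Duration = 245 s
W' = 160 * 245 = 39200 J
Convert: 39200 / 1000 = 39.2 kJ

39.2 kJ


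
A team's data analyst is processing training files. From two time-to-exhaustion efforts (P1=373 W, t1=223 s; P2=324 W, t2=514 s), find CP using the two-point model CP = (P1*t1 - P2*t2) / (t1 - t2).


Work in trial 1 = 83179 J
Work in trial 2 = 166536 J
Delta work = -83357 J
Delta time = -291 s
CP = -83357 / -291 = 286.45 W

286.45 W


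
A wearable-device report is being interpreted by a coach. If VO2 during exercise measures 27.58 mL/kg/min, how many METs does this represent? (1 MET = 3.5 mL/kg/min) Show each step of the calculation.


METs = VO2 / 3.5 = 27.58 / 3.5 = 7.88

7.88 METs


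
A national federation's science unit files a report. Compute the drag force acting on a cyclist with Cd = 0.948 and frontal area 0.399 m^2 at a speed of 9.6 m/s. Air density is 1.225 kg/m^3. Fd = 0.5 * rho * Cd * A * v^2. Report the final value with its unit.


Step 1: v^2 = 92.16
Step 2: Fd = 0.5 * 1.225 * 0.948 * 0.399 * 92.16
= 21.352 N

21.352 N


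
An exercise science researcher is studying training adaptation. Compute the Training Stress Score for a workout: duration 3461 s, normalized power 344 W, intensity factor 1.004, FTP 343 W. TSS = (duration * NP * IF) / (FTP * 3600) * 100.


Product = 3461 * 344 * 1.004 = 1195346.336
Base = 343 * 3600 = 1234800
TSS = 1195346.336 / 1234800 * 100 = 96.8

96.8 TSS


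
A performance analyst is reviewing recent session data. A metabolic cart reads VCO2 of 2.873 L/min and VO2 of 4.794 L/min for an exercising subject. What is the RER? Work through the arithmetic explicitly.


RER = VCO2 / VO2 = 2.873 / 4.794 = 0.5993

0.5993


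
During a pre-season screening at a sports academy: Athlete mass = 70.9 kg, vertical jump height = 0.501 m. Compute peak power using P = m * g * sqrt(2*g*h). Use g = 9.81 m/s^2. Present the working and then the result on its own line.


sqrt(2 * 9.81 * 0.501) = sqrt(9.82962) = 3.135222 m/s
P = 70.9 * 9.81 * 3.135222
= 2180.64 W

2180.64 W


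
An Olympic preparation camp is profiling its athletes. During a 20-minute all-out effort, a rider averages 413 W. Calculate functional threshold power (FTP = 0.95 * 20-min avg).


FTP = 0.95 * 413
= 392.35 W

392.35 W


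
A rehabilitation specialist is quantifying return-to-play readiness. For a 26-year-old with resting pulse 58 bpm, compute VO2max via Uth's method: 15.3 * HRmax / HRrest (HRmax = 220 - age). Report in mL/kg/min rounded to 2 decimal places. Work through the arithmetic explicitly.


Step 1: HRmax = 220 - 26 = 194 bpm
Step 2: Ratio = 194 / 58 = 3.3448
Step 3: VO2max = 15.3 * 3.3448 = 51.18 mL/kg/min

51.18 mL/kg/min


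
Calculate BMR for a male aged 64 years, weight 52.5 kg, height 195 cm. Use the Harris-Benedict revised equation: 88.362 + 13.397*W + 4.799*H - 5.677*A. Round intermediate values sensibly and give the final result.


Substituting values:
W term = 13.397 * 52.5 = 703.3425
H term = 4.799 * 195 = 935.805
A term = 5.677 * 64 = 363.328
BMR = 1364.18 kcal/day

1364.18 kcal/day


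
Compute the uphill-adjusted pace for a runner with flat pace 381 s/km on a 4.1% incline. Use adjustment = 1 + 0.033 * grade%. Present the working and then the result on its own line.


Adjustment factor = 1 + 0.033 * 4.1 = 1.1353
Grade-adjusted pace = 381 * 1.1353 = 432.55 s/km

432.55 s/km


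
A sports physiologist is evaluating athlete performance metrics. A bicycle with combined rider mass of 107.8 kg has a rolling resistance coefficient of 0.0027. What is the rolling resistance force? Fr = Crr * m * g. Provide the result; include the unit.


Fr = 0.0027 * 107.8 * 9.81
= 0.29106 * 9.81
= 2.855 N

2.855 N


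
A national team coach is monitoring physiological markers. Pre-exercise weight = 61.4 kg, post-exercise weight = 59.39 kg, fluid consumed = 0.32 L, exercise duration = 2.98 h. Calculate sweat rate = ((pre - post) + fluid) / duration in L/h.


Weight loss = 61.4 - 59.39 = 2.01 kg (approx L)
Total sweat = 2.01 + 0.32 = 2.33 L
Sweat rate = 2.33 / 2.98 = 0.782 L/h

0.782 L/h


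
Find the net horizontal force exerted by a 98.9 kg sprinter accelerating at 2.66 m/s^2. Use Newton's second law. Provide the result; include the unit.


Newton's second law: F = m * a
F = 98.9 * 2.66 = 263.07 N

263.07 N


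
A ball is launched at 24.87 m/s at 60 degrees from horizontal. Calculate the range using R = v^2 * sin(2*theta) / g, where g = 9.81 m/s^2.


sin(2 * 60) = sin(120) = 0.866025
v^2 = 24.87^2 = 618.5169
R = 618.5169 * 0.866025 / 9.81
= 54.603 m

54.603 m


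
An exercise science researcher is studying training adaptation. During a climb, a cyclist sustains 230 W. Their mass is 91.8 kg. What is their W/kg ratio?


Power-to-weight = 230 W / 91.8 kg
= 2.505 W/kg

2.505 W/kg


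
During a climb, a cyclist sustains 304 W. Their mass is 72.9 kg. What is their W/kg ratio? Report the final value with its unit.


Power-to-weight = 304 W / 72.9 kg
= 4.17 W/kg

4.17 W/kg


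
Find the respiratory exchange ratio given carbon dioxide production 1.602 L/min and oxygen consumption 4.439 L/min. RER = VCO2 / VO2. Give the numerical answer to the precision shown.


VCO2 = 1.602 L/min
VO2 = 4.439 L/min
RER = 1.602 / 4.439 = 0.3609

0.3609


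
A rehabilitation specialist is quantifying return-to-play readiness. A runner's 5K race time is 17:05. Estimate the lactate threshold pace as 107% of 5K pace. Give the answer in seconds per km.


Total race time = 17*60 + 5 = 1025 seconds
5K pace = 1025 / 5 = 205.0 sec/km
LT pace = 205.0 * 1.07 = 219.35 sec/km

219.35 s/km


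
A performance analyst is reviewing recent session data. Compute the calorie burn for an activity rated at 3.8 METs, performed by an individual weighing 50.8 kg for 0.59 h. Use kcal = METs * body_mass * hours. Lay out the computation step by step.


Product of METs and mass = 3.8 * 50.8 = 193.04
Total kcal = 193.04 * 0.59 = 113.89 kcal

113.89 kcal


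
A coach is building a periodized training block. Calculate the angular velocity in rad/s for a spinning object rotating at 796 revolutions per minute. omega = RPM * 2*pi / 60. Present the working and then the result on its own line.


omega = RPM * 2*pi / 60
= 796 * 6.28318531 / 60
= 83.357 rad/s

83.357 rad/s


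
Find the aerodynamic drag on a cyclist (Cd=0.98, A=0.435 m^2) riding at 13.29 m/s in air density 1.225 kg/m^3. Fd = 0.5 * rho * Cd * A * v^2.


Fd = 0.5 * 1.225 * 0.98 * 0.435 * 13.29^2
= 0.5 * 1.225 * 0.98 * 0.435 * 176.6241
= 46.118 N

46.118 N


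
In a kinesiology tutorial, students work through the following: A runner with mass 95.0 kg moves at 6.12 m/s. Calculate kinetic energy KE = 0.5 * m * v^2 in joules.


v^2 = 6.12^2 = 37.4544
KE = 0.5 * 95.0 * 37.4544
= 1779.08 J

1779.08 J


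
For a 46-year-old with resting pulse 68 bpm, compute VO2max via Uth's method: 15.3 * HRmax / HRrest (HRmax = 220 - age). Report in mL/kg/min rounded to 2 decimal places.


Step 1: HRmax = 220 - 46 = 174 bpm
Step 2: Ratio = 174 / 68 = 2.5588
Step 3: VO2max = 15.3 * 2.5588 = 39.15 mL/kg/min

39.15 mL/kg/min


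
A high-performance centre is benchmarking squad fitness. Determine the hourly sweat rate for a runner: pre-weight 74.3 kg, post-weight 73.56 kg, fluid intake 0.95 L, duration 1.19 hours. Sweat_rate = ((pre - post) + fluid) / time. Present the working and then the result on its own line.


Mass lost = 74.3 - 73.56 = 0.74 kg
Add fluid consumed: 0.74 + 0.95 = 1.69 L total sweat
Sweat rate = 1.69 / 1.19 = 1.42 L/h

1.42 L/h


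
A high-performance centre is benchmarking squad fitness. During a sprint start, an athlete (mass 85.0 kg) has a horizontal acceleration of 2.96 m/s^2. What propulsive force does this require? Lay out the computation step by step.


Propulsive force = mass * acceleration
= 85.0 kg * 2.96 m/s^2
= 251.6 N

251.6 N


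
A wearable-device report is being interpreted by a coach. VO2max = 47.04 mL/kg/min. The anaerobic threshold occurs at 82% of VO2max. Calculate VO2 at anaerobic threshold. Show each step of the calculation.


AT fraction = 82 / 100 = 0.82
AT VO2 = 47.04 * 0.82
= 38.57 mL/kg/min

38.57 mL/kg/min


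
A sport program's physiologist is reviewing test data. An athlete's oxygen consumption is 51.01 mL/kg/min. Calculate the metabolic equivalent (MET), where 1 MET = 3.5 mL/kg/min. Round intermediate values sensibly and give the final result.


MET = VO2 / 3.5
= 51.01 / 3.5
= 14.57 METs

14.57 METs


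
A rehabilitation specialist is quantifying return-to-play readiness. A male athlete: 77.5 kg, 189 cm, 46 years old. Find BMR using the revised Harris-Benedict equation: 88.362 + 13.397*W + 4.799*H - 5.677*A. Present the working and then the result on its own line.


Intercept = 88.362
Weight contribution = 13.397 * 77.5 = 1038.2675
Height contribution = 4.799 * 189 = 907.011
Age contribution = 5.677 * 46 = 261.142
BMR = 88.362 + 1038.2675 + 907.011 - 261.142
= 1772.5 kcal/day

1772.5 kcal/day


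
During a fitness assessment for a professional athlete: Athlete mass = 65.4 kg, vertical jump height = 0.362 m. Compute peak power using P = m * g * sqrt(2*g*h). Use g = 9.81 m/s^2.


sqrt(2 * 9.81 * 0.362) = sqrt(7.10244) = 2.66504 m/s
P = 65.4 * 9.81 * 2.66504
= 1709.82 W

1709.82 W


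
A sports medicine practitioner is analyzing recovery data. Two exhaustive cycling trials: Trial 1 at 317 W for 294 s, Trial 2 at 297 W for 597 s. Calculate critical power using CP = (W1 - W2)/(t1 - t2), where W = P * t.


W1 = 317 * 294 = 93198 J
W2 = 297 * 597 = 177309 J
CP = (93198 - 177309) / (294 - 597)
= -84111 / -303
= 277.59 W

277.59 W


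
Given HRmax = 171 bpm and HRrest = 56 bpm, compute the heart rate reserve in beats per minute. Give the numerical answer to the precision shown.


Heart rate reserve = maximum HR minus resting HR
HRR = 171 - 56 = 115 bpm

115 bpm


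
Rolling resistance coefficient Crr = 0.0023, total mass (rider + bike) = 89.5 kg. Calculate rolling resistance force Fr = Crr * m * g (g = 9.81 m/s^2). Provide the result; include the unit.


Fr = Crr * m * g
= 0.0023 * 89.5 * 9.81
= 2.019 N

2.019 N


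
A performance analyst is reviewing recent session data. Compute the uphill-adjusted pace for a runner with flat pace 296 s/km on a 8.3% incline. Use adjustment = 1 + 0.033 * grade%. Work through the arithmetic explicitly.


Adjustment factor = 1 + 0.033 * 8.3 = 1.2739
Grade-adjusted pace = 296 * 1.2739 = 377.07 s/km

377.07 s/km


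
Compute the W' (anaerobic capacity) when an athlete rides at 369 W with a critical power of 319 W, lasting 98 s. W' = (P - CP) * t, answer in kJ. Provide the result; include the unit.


Above-CP power = 50 W
Duration = 98 s
W' = 50 * 98 = 4900 J
Convert: 4900 / 1000 = 4.9 kJ

4.9 kJ


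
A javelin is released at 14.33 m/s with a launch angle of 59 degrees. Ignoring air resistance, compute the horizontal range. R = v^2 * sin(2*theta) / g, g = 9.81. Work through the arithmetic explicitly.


Launch speed squared = 205.3489
sin(2 * 59 deg) = 0.882948
Range = 205.3489 * 0.882948 / 9.81
= 18.482 m

18.482 m


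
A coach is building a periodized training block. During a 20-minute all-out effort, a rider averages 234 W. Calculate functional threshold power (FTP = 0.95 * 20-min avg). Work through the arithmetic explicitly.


FTP = 0.95 * 234
= 222.3 W

222.3 W


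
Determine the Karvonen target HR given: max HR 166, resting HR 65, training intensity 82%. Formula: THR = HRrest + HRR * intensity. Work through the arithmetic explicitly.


HRR = HRmax - HRrest = 166 - 65 = 101
THR = 65 + 101 * 0.82
= 147.82 bpm

147.82 bpm


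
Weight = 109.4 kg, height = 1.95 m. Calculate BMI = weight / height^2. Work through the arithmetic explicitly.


height^2 = 1.95^2 = 3.8025
BMI = 109.4 / 3.8025 = 28.77 kg/m^2

28.77 kg/m^2


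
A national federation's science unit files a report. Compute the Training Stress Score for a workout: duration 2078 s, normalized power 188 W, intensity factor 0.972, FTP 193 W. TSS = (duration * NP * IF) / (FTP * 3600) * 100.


Product = 2078 * 188 * 0.972 = 379725.408
Base = 193 * 3600 = 694800
TSS = 379725.408 / 694800 * 100 = 54.65

54.65 TSS


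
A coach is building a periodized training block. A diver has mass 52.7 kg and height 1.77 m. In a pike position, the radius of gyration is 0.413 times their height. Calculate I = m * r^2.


r = 0.413 * 1.77 = 0.73101 m
I = m * r^2 = 52.7 * 0.534376 = 28.162 kg*m^2

28.162 kg*m^2


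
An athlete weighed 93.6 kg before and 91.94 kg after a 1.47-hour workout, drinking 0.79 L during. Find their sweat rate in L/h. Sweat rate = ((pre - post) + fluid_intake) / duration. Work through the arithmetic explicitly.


Body mass change = 1.66 kg
Total sweat loss = 1.66 + 0.79 = 2.45 L
Rate = 2.45 / 1.47 = 1.667 L/h

1.667 L/h


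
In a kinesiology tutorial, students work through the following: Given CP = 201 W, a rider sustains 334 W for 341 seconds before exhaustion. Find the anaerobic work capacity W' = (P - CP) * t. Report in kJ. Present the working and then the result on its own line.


Excess power = 334 - 201 = 133 W
Work above CP = 133 * 341 = 45353 J
W' = 45.353 kJ

45.353 kJ


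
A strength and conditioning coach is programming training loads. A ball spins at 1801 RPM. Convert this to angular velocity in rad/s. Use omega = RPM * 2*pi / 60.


omega = 1801 * 2 * pi / 60
= 1801 * 6.28318531 / 60
= 11316.017 / 60
= 188.6 rad/s

188.6 rad/s


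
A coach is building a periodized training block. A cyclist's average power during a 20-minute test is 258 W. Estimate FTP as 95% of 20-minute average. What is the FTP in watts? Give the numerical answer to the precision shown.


FTP = 20-min power * 0.95
= 258 * 0.95
= 245.1 W

245.1 W


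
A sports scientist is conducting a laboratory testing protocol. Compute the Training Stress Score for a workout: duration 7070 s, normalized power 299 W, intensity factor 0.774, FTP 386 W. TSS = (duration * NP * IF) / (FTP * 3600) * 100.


Product = 7070 * 299 * 0.774 = 1636181.82
Base = 386 * 3600 = 1389600
TSS = 1636181.82 / 1389600 * 100 = 117.74

117.74 TSS


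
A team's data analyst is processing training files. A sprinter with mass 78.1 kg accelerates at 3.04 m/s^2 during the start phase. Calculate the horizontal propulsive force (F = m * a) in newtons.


F = m * a
= 78.1 * 3.04
= 237.42 N

237.42 N


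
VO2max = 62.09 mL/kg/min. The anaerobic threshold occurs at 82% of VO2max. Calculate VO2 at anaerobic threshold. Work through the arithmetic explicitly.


AT fraction = 82 / 100 = 0.82
AT VO2 = 62.09 * 0.82
= 50.91 mL/kg/min

50.91 mL/kg/min


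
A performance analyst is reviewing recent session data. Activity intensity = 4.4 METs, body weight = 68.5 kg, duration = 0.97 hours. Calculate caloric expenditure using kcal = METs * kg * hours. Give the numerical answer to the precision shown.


kcal = 4.4 * 68.5 * 0.97
= 301.4 * 0.97
= 292.36 kcal

292.36 kcal


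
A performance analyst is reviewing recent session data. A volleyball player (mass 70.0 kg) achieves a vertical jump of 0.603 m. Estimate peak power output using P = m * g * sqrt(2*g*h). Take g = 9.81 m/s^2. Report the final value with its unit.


2 * g * h = 2 * 9.81 * 0.603 = 11.83086
sqrt(11.83086) = 3.439602 m/s
P = 70.0 * 9.81 * 3.439602 = 2361.97 W

2361.97 W
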